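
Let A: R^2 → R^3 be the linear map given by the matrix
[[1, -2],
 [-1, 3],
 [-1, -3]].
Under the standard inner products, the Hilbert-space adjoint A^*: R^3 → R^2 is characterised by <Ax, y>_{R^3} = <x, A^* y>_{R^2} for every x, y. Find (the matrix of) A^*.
A^* = A^T =
[[1, -1, -1],
 [-2, 3, -3]]

For real matrices with standard dot products, the defining identity <Ax, y> = <x, A^* y> gives (Ax)^T y = x^T (A^*) y, i.e. x^T A^T y = x^T (A^*) y. Since this holds for all x, y, we must have A^* = A^T. Therefore
A^* =
[[1, -1, -1],
 [-2, 3, -3]].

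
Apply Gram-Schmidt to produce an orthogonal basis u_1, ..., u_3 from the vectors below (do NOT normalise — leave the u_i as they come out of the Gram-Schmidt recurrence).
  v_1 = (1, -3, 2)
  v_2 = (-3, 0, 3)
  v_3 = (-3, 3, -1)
Orthogonal basis:
  u_1 = (1, -3, 2)
  u_2 = (-45/14, 9/14, 18/7)
  u_3 = (-1/3, -1/3, -1/3)

Apply the Gram-Schmidt recurrence
  u_1 = v_1
  u_i = v_i − Σ_{j<i} ((v_i · u_j) / (u_j · u_j)) · u_j.

Step by step this gives:
  u_1 = (1, -3, 2)
  u_2 = (-45/14, 9/14, 18/7)
  u_3 = (-1/3, -1/3, -1/3)

Orthogonality check:
  u_2 · u_1 = 0 (should be 0)
  u_3 · u_1 = 0 (should be 0)
  u_3 · u_2 = 0 (should be 0)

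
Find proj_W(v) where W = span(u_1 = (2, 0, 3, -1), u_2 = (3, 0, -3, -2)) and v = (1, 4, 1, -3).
proj_W(v) = (640/307, 0, 270/307, -366/307)

Set up U = [u_1 | ... | u_2] ∈ R^(4×2). The projector onto W = col(U) is P = U (U^T U)^(-1) U^T.
Compute U^T U =
  [14, -1]
  [-1, 22],
and U^T v = (8, 6).
Solve U^T U · c = U^T v for the coefficients: c = (182/307, 92/307). The projection is proj_W(v) = U c.
Check: (v - proj_W(v)) · u_1 = 0  (should be 0).
Check: (v - proj_W(v)) · u_2 = 0  (should be 0).
Result: proj_W(v) = (640/307, 0, 270/307, -366/307).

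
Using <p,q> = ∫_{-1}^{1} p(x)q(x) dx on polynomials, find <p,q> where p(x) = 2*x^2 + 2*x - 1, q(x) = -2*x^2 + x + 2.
<p,q> = -4/15

Expand the product: p(x)·q(x) = -4*x^4 - 2*x^3 + 8*x^2 + 3*x - 2.
∫_{-1}^{1} of each monomial x^k gives [2/(k+1) if k even, 0 if k odd]. Integrating term-by-term (or equivalently evaluating the antiderivative F(x) = -4*x^5/5 - x^4/2 + 8*x^3/3 + 3*x^2/2 - 2*x at the endpoints):
  F(1) − F(−1) = 13/15 − (17/15) = -4/15.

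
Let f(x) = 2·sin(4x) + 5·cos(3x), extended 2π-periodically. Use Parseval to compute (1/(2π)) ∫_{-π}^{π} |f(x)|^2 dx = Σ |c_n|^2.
Σ |c_n|^2 = 29/2

Expand |f|^2 and use orthogonality of {sin(nx), cos(mx)} on [-π, π]:
  ∫_{-π}^{π} sin(nx)^2 dx = π, ∫ cos(mx)^2 dx = π, and cross terms integrate to 0.
So ∫_{-π}^{π} f(x)^2 dx = 2^2 · π + 5^2 · π = (4 + 25)π.
Divide by 2π: (4 + 25)/2 = 29/2.
By Parseval, this equals Σ |c_n|^2.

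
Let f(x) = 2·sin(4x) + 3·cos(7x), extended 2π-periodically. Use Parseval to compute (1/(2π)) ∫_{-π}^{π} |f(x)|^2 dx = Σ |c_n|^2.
Σ |c_n|^2 = 13/2

Expand |f|^2 and use orthogonality of {sin(nx), cos(mx)} on [-π, π]:
  ∫_{-π}^{π} sin(nx)^2 dx = π, ∫ cos(mx)^2 dx = π, and cross terms integrate to 0.
So ∫_{-π}^{π} f(x)^2 dx = 2^2 · π + 3^2 · π = (4 + 9)π.
Divide by 2π: (4 + 9)/2 = 13/2.
By Parseval, this equals Σ |c_n|^2.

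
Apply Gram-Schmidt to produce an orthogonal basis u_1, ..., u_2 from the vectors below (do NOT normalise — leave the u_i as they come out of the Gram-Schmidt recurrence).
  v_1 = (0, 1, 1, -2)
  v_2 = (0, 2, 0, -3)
Orthogonal basis:
  u_1 = (0, 1, 1, -2)
  u_2 = (0, 2/3, -4/3, -1/3)

Apply the Gram-Schmidt recurrence
  u_1 = v_1
  u_i = v_i − Σ_{j<i} ((v_i · u_j) / (u_j · u_j)) · u_j.

Step by step this gives:
  u_1 = (0, 1, 1, -2)
  u_2 = (0, 2/3, -4/3, -1/3)

Orthogonality check:
  u_2 · u_1 = 0 (should be 0)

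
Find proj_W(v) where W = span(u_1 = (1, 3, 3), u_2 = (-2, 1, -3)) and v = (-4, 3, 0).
proj_W(v) = (-170/101, 723/202, -273/202)

Set up U = [u_1 | ... | u_2] ∈ R^(3×2). The projector onto W = col(U) is P = U (U^T U)^(-1) U^T.
Compute U^T U =
  [19, -8]
  [-8, 14],
and U^T v = (5, 11).
Solve U^T U · c = U^T v for the coefficients: c = (79/101, 249/202). The projection is proj_W(v) = U c.
Check: (v - proj_W(v)) · u_1 = 0  (should be 0).
Check: (v - proj_W(v)) · u_2 = 0  (should be 0).
Result: proj_W(v) = (-170/101, 723/202, -273/202).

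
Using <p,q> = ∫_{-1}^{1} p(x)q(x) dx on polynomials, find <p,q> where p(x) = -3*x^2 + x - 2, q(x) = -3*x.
<p,q> = -2

Expand the product: p(x)·q(x) = 9*x^3 - 3*x^2 + 6*x.
∫_{-1}^{1} of each monomial x^k gives [2/(k+1) if k even, 0 if k odd]. Integrating term-by-term (or equivalently evaluating the antiderivative F(x) = 9*x^4/4 - x^3 + 3*x^2 at the endpoints):
  F(1) − F(−1) = 17/4 − (25/4) = -2.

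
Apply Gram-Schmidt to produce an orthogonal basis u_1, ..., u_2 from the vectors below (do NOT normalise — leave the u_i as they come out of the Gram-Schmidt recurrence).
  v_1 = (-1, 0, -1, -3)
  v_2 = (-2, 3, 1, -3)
Orthogonal basis:
  u_1 = (-1, 0, -1, -3)
  u_2 = (-12/11, 3, 21/11, -3/11)

Apply the Gram-Schmidt recurrence
  u_1 = v_1
  u_i = v_i − Σ_{j<i} ((v_i · u_j) / (u_j · u_j)) · u_j.

Step by step this gives:
  u_1 = (-1, 0, -1, -3)
  u_2 = (-12/11, 3, 21/11, -3/11)

Orthogonality check:
  u_2 · u_1 = 0 (should be 0)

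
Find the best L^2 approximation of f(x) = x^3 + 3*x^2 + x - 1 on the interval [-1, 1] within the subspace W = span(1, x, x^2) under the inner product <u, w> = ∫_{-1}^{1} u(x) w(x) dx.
g(x) = 3*x^2 + 8*x/5 - 1

The best approximation g ∈ W is the orthogonal projection of f onto W. Writing g = a_0 + a_1 x + a_2 x^2, the coefficients solve the normal equations G · a = b where
  G_{ij} = <φ_i, φ_j> and b_i = <f, φ_i>, with φ_0 = 1, φ_1 = x, φ_2 = x^2.
G =
  [2, 0, 2/3]
  [0, 2/3, 0]
  [2/3, 0, 2/5],
b = (0, 16/15, 8/15).
Solving gives a_0 = -1, a_1 = 8/5, a_2 = 3, so
  g(x) = 3*x^2 + 8*x/5 - 1.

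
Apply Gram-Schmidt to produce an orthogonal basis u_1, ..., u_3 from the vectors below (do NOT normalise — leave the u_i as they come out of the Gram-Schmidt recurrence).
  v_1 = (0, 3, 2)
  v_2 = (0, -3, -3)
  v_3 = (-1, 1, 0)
Orthogonal basis:
  u_1 = (0, 3, 2)
  u_2 = (0, 6/13, -9/13)
  u_3 = (-1, 0, 0)

Apply the Gram-Schmidt recurrence
  u_1 = v_1
  u_i = v_i − Σ_{j<i} ((v_i · u_j) / (u_j · u_j)) · u_j.

Step by step this gives:
  u_1 = (0, 3, 2)
  u_2 = (0, 6/13, -9/13)
  u_3 = (-1, 0, 0)

Orthogonality check:
  u_2 · u_1 = 0 (should be 0)
  u_3 · u_1 = 0 (should be 0)
  u_3 · u_2 = 0 (should be 0)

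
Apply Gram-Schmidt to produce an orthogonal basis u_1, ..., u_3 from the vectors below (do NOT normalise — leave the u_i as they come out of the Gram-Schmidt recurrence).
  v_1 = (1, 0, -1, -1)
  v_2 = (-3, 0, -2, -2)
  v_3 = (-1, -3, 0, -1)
Orthogonal basis:
  u_1 = (1, 0, -1, -1)
  u_2 = (-10/3, 0, -5/3, -5/3)
  u_3 = (0, -3, 1/2, -1/2)

Apply the Gram-Schmidt recurrence
  u_1 = v_1
  u_i = v_i − Σ_{j<i} ((v_i · u_j) / (u_j · u_j)) · u_j.

Step by step this gives:
  u_1 = (1, 0, -1, -1)
  u_2 = (-10/3, 0, -5/3, -5/3)
  u_3 = (0, -3, 1/2, -1/2)

Orthogonality check:
  u_2 · u_1 = 0 (should be 0)
  u_3 · u_1 = 0 (should be 0)
  u_3 · u_2 = 0 (should be 0)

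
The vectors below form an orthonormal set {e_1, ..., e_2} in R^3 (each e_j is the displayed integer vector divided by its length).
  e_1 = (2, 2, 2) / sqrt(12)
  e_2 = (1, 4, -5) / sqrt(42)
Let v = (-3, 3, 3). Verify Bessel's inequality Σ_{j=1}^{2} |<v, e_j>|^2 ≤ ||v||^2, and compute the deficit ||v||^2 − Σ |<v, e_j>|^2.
Σ |<v, e_j>|^2 = 27/7; ||v||^2 = 27; deficit = 162/7

Write each e_j = u_j / sqrt(<u_j, u_j>) where u_j is the displayed integer vector. Then <v, e_j> = <v, u_j> / sqrt(<u_j, u_j>), so |<v, e_j>|^2 = <v, u_j>^2 / <u_j, u_j>.
Coefficients: <v, e_1> = 6/sqrt(12), <v, e_2> = -6/sqrt(42).
Square and sum: Σ |<v, e_j>|^2 = 27/7.
Compute ||v||^2 = v·v = 27.
Deficit = 27 − 27/7 = 162/7 ≥ 0, confirming Bessel's inequality. (The deficit equals ||v − Σ <v,e_j> e_j||^2, the squared distance from v to span{e_j}.)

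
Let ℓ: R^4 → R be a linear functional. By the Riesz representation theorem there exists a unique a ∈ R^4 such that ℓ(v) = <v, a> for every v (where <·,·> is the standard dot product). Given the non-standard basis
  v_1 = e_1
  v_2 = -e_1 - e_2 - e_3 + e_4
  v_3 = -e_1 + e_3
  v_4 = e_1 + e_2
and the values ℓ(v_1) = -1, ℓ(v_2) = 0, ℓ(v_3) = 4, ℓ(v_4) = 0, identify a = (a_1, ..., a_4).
a = (-1, 1, 3, 3)

Write a = (a_1, ..., a_4) in the standard basis. For each basis vector v_i, ℓ(v_i) = <v_i, a> is a linear equation in the a_j's. Collect the n equations into a matrix system V a = ℓ, where row i of V is v_i (expressed in the standard basis). Since V is invertible (lower-triangular with 1s on the diagonal, up to permutation), solve by back-substitution:
  V =
[[1, 0, 0, 0],
 [-1, -1, -1, 1],
 [-1, 0, 1, 0],
 [1, 1, 0, 0]]
  V a = (-1, 0, 4, 0)
Solving gives a = (-1, 1, 3, 3).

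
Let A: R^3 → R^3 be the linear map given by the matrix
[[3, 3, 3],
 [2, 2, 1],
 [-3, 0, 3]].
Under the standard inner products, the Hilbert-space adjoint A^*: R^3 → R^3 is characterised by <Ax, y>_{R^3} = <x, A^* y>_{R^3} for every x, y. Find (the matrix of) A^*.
A^* = A^T =
[[3, 2, -3],
 [3, 2, 0],
 [3, 1, 3]]

For real matrices with standard dot products, the defining identity <Ax, y> = <x, A^* y> gives (Ax)^T y = x^T (A^*) y, i.e. x^T A^T y = x^T (A^*) y. Since this holds for all x, y, we must have A^* = A^T. Therefore
A^* =
[[3, 2, -3],
 [3, 2, 0],
 [3, 1, 3]].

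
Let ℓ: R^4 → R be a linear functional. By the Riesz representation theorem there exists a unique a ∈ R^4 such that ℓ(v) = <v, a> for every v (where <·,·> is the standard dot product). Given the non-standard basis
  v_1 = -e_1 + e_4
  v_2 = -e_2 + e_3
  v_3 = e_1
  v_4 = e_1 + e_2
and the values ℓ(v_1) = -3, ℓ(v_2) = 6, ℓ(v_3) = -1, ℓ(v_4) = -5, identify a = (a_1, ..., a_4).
a = (-1, -4, 2, -4)

Write a = (a_1, ..., a_4) in the standard basis. For each basis vector v_i, ℓ(v_i) = <v_i, a> is a linear equation in the a_j's. Collect the n equations into a matrix system V a = ℓ, where row i of V is v_i (expressed in the standard basis). Since V is invertible (lower-triangular with 1s on the diagonal, up to permutation), solve by back-substitution:
  V =
[[-1, 0, 0, 1],
 [0, -1, 1, 0],
 [1, 0, 0, 0],
 [1, 1, 0, 0]]
  V a = (-3, 6, -1, -5)
Solving gives a = (-1, -4, 2, -4).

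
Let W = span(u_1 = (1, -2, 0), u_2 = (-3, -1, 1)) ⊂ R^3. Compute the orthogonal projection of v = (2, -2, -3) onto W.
proj_W(v) = (73/27, -89/54, -29/54)

Set up U = [u_1 | ... | u_2] ∈ R^(3×2). The projector onto W = col(U) is P = U (U^T U)^(-1) U^T.
Compute U^T U =
  [5, -1]
  [-1, 11],
and U^T v = (6, -7).
Solve U^T U · c = U^T v for the coefficients: c = (59/54, -29/54). The projection is proj_W(v) = U c.
Check: (v - proj_W(v)) · u_1 = 0  (should be 0).
Check: (v - proj_W(v)) · u_2 = 0  (should be 0).
Result: proj_W(v) = (73/27, -89/54, -29/54).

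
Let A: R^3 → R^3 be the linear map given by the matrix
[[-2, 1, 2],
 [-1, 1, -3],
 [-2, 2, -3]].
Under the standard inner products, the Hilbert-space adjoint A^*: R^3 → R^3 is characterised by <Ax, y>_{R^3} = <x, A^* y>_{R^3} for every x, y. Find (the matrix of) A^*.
A^* = A^T =
[[-2, -1, -2],
 [1, 1, 2],
 [2, -3, -3]]

For real matrices with standard dot products, the defining identity <Ax, y> = <x, A^* y> gives (Ax)^T y = x^T (A^*) y, i.e. x^T A^T y = x^T (A^*) y. Since this holds for all x, y, we must have A^* = A^T. Therefore
A^* =
[[-2, -1, -2],
 [1, 1, 2],
 [2, -3, -3]].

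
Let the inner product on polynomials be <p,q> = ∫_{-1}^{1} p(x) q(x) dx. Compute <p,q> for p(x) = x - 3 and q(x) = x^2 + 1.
<p,q> = -8

Expand the product: p(x)·q(x) = x^3 - 3*x^2 + x - 3.
∫_{-1}^{1} of each monomial x^k gives [2/(k+1) if k even, 0 if k odd]. Integrating term-by-term (or equivalently evaluating the antiderivative F(x) = x^4/4 - x^3 + x^2/2 - 3*x at the endpoints):
  F(1) − F(−1) = -13/4 − (19/4) = -8.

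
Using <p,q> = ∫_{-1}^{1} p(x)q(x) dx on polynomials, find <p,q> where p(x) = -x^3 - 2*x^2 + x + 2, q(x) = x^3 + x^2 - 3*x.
<p,q> = -16/105

Expand the product: p(x)·q(x) = -x^6 - 3*x^5 + 2*x^4 + 9*x^3 - x^2 - 6*x.
∫_{-1}^{1} of each monomial x^k gives [2/(k+1) if k even, 0 if k odd]. Integrating term-by-term (or equivalently evaluating the antiderivative F(x) = -x^7/7 - x^6/2 + 2*x^5/5 + 9*x^4/4 - x^3/3 - 3*x^2 at the endpoints):
  F(1) − F(−1) = -557/420 − (-493/420) = -16/105.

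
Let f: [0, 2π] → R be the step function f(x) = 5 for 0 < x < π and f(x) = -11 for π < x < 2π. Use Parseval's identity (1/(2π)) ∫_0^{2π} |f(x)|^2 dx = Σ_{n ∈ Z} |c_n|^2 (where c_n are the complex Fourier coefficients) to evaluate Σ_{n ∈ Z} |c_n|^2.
Σ |c_n|^2 = 73

Parseval equates the L^2 energy of f (normalised by 1/(2π)) with the ℓ^2 sum of its Fourier coefficients: (1/(2π)) ∫_0^{2π} |f|^2 = Σ |c_n|^2.
Compute the left side: (1/(2π)) [∫_0^π 5^2 dx + ∫_π^{2π} (-11)^2 dx] = (1/(2π)) · (25π + 121π) = (25 + 121)/2 = 73.
So Σ_{n ∈ Z} |c_n|^2 = 73.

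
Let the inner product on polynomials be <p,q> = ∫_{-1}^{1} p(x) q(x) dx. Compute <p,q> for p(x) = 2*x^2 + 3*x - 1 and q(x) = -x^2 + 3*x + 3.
<p,q> = 58/15

Expand the product: p(x)·q(x) = -2*x^4 + 3*x^3 + 16*x^2 + 6*x - 3.
∫_{-1}^{1} of each monomial x^k gives [2/(k+1) if k even, 0 if k odd]. Integrating term-by-term (or equivalently evaluating the antiderivative F(x) = -2*x^5/5 + 3*x^4/4 + 16*x^3/3 + 3*x^2 - 3*x at the endpoints):
  F(1) − F(−1) = 341/60 − (109/60) = 58/15.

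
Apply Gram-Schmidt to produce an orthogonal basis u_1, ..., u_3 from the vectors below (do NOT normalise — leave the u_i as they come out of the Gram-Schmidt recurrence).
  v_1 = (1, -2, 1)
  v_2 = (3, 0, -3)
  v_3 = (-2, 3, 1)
Orthogonal basis:
  u_1 = (1, -2, 1)
  u_2 = (3, 0, -3)
  u_3 = (2/3, 2/3, 2/3)

Apply the Gram-Schmidt recurrence
  u_1 = v_1
  u_i = v_i − Σ_{j<i} ((v_i · u_j) / (u_j · u_j)) · u_j.

Step by step this gives:
  u_1 = (1, -2, 1)
  u_2 = (3, 0, -3)
  u_3 = (2/3, 2/3, 2/3)

Orthogonality check:
  u_2 · u_1 = 0 (should be 0)
  u_3 · u_1 = 0 (should be 0)
  u_3 · u_2 = 0 (should be 0)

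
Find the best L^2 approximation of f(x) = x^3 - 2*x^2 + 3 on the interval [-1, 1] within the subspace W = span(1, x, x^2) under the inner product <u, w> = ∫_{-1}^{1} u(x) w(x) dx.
g(x) = -2*x^2 + 3*x/5 + 3

The best approximation g ∈ W is the orthogonal projection of f onto W. Writing g = a_0 + a_1 x + a_2 x^2, the coefficients solve the normal equations G · a = b where
  G_{ij} = <φ_i, φ_j> and b_i = <f, φ_i>, with φ_0 = 1, φ_1 = x, φ_2 = x^2.
G =
  [2, 0, 2/3]
  [0, 2/3, 0]
  [2/3, 0, 2/5],
b = (14/3, 2/5, 6/5).
Solving gives a_0 = 3, a_1 = 3/5, a_2 = -2, so
  g(x) = -2*x^2 + 3*x/5 + 3.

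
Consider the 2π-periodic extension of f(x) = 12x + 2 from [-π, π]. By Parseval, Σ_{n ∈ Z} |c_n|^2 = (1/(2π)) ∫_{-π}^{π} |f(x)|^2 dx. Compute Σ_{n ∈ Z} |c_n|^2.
Σ |c_n|^2 = 48π^2 + 4

Expand and integrate term by term over [-π, π]:
  ∫ (12x)^2 dx = 144·(2π^3/3); ∫ 2·12·(2)·x dx = 0 (odd integrand); ∫ 2^2 dx = 4·2π.
So (1/(2π)) ∫_{-π}^{π} (12x + 2)^2 dx = 144π^2/3 + 4 = 48π^2 + 4.
Parseval ⇒ Σ |c_n|^2 = 48π^2 + 4.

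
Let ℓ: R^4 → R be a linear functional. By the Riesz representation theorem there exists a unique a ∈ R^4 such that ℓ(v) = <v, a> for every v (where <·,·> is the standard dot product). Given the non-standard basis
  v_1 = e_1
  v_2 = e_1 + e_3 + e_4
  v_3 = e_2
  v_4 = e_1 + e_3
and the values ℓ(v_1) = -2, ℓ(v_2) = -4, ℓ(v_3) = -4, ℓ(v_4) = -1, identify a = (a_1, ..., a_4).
a = (-2, -4, 1, -3)

Write a = (a_1, ..., a_4) in the standard basis. For each basis vector v_i, ℓ(v_i) = <v_i, a> is a linear equation in the a_j's. Collect the n equations into a matrix system V a = ℓ, where row i of V is v_i (expressed in the standard basis). Since V is invertible (lower-triangular with 1s on the diagonal, up to permutation), solve by back-substitution:
  V =
[[1, 0, 0, 0],
 [1, 0, 1, 1],
 [0, 1, 0, 0],
 [1, 0, 1, 0]]
  V a = (-2, -4, -4, -1)
Solving gives a = (-2, -4, 1, -3).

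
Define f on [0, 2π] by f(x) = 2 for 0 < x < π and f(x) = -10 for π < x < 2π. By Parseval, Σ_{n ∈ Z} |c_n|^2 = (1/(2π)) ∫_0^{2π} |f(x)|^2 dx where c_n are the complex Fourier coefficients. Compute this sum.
Σ |c_n|^2 = 52

Parseval equates the L^2 energy of f (normalised by 1/(2π)) with the ℓ^2 sum of its Fourier coefficients: (1/(2π)) ∫_0^{2π} |f|^2 = Σ |c_n|^2.
Compute the left side: (1/(2π)) [∫_0^π 2^2 dx + ∫_π^{2π} (-10)^2 dx] = (1/(2π)) · (4π + 100π) = (4 + 100)/2 = 52.
So Σ_{n ∈ Z} |c_n|^2 = 52.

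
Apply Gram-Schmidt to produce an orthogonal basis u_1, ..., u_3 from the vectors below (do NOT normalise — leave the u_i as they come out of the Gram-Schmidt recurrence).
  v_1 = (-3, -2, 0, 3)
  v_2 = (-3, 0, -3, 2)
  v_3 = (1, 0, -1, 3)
Orthogonal basis:
  u_1 = (-3, -2, 0, 3)
  u_2 = (-21/22, 15/11, -3, -1/22)
  u_3 = (73/37, 12/37, -19/37, 81/37)

Apply the Gram-Schmidt recurrence
  u_1 = v_1
  u_i = v_i − Σ_{j<i} ((v_i · u_j) / (u_j · u_j)) · u_j.

Step by step this gives:
  u_1 = (-3, -2, 0, 3)
  u_2 = (-21/22, 15/11, -3, -1/22)
  u_3 = (73/37, 12/37, -19/37, 81/37)

Orthogonality check:
  u_2 · u_1 = 0 (should be 0)
  u_3 · u_1 = 0 (should be 0)
  u_3 · u_2 = 0 (should be 0)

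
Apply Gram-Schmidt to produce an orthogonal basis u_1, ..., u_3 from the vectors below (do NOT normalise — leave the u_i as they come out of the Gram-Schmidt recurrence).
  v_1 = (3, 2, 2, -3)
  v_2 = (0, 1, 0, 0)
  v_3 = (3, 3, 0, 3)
Orthogonal basis:
  u_1 = (3, 2, 2, -3)
  u_2 = (-3/13, 11/13, -2/13, 3/13)
  u_3 = (3, 0, 0, 3)

Apply the Gram-Schmidt recurrence
  u_1 = v_1
  u_i = v_i − Σ_{j<i} ((v_i · u_j) / (u_j · u_j)) · u_j.

Step by step this gives:
  u_1 = (3, 2, 2, -3)
  u_2 = (-3/13, 11/13, -2/13, 3/13)
  u_3 = (3, 0, 0, 3)

Orthogonality check:
  u_2 · u_1 = 0 (should be 0)
  u_3 · u_1 = 0 (should be 0)
  u_3 · u_2 = 0 (should be 0)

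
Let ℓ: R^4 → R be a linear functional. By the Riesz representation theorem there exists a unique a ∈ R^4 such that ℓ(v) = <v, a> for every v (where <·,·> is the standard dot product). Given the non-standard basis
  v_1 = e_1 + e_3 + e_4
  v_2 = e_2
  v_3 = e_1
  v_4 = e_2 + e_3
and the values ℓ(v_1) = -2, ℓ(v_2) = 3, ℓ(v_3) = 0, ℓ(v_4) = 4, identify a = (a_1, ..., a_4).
a = (0, 3, 1, -3)

Write a = (a_1, ..., a_4) in the standard basis. For each basis vector v_i, ℓ(v_i) = <v_i, a> is a linear equation in the a_j's. Collect the n equations into a matrix system V a = ℓ, where row i of V is v_i (expressed in the standard basis). Since V is invertible (lower-triangular with 1s on the diagonal, up to permutation), solve by back-substitution:
  V =
[[1, 0, 1, 1],
 [0, 1, 0, 0],
 [1, 0, 0, 0],
 [0, 1, 1, 0]]
  V a = (-2, 3, 0, 4)
Solving gives a = (0, 3, 1, -3).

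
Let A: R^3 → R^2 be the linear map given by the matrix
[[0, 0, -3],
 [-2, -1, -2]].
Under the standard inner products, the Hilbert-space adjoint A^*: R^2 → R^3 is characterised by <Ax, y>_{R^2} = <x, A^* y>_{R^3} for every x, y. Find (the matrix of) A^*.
A^* = A^T =
[[0, -2],
 [0, -1],
 [-3, -2]]

For real matrices with standard dot products, the defining identity <Ax, y> = <x, A^* y> gives (Ax)^T y = x^T (A^*) y, i.e. x^T A^T y = x^T (A^*) y. Since this holds for all x, y, we must have A^* = A^T. Therefore
A^* =
[[0, -2],
 [0, -1],
 [-3, -2]].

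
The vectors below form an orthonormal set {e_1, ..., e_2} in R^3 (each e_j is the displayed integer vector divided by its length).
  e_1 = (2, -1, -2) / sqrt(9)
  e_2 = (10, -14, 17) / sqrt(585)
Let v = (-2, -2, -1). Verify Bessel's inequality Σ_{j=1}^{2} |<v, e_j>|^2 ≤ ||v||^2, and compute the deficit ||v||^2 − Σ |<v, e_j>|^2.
Σ |<v, e_j>|^2 = 9/65; ||v||^2 = 9; deficit = 576/65

Write each e_j = u_j / sqrt(<u_j, u_j>) where u_j is the displayed integer vector. Then <v, e_j> = <v, u_j> / sqrt(<u_j, u_j>), so |<v, e_j>|^2 = <v, u_j>^2 / <u_j, u_j>.
Coefficients: <v, e_1> = 0/sqrt(9), <v, e_2> = -9/sqrt(585).
Square and sum: Σ |<v, e_j>|^2 = 9/65.
Compute ||v||^2 = v·v = 9.
Deficit = 9 − 9/65 = 576/65 ≥ 0, confirming Bessel's inequality. (The deficit equals ||v − Σ <v,e_j> e_j||^2, the squared distance from v to span{e_j}.)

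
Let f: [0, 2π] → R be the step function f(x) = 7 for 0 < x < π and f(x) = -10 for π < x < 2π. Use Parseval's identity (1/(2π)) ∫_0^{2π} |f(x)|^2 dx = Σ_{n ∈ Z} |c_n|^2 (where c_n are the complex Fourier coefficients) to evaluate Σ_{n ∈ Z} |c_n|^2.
Σ |c_n|^2 = 149/2

Parseval equates the L^2 energy of f (normalised by 1/(2π)) with the ℓ^2 sum of its Fourier coefficients: (1/(2π)) ∫_0^{2π} |f|^2 = Σ |c_n|^2.
Compute the left side: (1/(2π)) [∫_0^π 7^2 dx + ∫_π^{2π} (-10)^2 dx] = (1/(2π)) · (49π + 100π) = (49 + 100)/2 = 149/2.
So Σ_{n ∈ Z} |c_n|^2 = 149/2.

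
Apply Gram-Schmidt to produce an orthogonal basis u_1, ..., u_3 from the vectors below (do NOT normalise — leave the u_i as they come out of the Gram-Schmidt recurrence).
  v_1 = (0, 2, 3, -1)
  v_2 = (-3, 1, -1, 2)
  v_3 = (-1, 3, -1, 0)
Orthogonal basis:
  u_1 = (0, 2, 3, -1)
  u_2 = (-3, 10/7, -5/14, 25/14)
  u_3 = (40/67, 364/201, -292/201, -148/201)

Apply the Gram-Schmidt recurrence
  u_1 = v_1
  u_i = v_i − Σ_{j<i} ((v_i · u_j) / (u_j · u_j)) · u_j.

Step by step this gives:
  u_1 = (0, 2, 3, -1)
  u_2 = (-3, 10/7, -5/14, 25/14)
  u_3 = (40/67, 364/201, -292/201, -148/201)

Orthogonality check:
  u_2 · u_1 = 0 (should be 0)
  u_3 · u_1 = 0 (should be 0)
  u_3 · u_2 = 0 (should be 0)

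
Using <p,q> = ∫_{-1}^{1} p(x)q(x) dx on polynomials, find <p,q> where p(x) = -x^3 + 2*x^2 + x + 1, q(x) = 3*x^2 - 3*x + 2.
<p,q> = 154/15

Expand the product: p(x)·q(x) = -3*x^5 + 9*x^4 - 5*x^3 + 4*x^2 - x + 2.
∫_{-1}^{1} of each monomial x^k gives [2/(k+1) if k even, 0 if k odd]. Integrating term-by-term (or equivalently evaluating the antiderivative F(x) = -x^6/2 + 9*x^5/5 - 5*x^4/4 + 4*x^3/3 - x^2/2 + 2*x at the endpoints):
  F(1) − F(−1) = 173/60 − (-443/60) = 154/15.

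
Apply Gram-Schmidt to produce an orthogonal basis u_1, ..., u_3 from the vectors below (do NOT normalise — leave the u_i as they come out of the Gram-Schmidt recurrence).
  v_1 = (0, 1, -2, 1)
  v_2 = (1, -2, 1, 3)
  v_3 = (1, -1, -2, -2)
Orthogonal basis:
  u_1 = (0, 1, -2, 1)
  u_2 = (1, -11/6, 2/3, 19/6)
  u_3 = (118/89, -157/89, -129/89, -101/89)

Apply the Gram-Schmidt recurrence
  u_1 = v_1
  u_i = v_i − Σ_{j<i} ((v_i · u_j) / (u_j · u_j)) · u_j.

Step by step this gives:
  u_1 = (0, 1, -2, 1)
  u_2 = (1, -11/6, 2/3, 19/6)
  u_3 = (118/89, -157/89, -129/89, -101/89)

Orthogonality check:
  u_2 · u_1 = 0 (should be 0)
  u_3 · u_1 = 0 (should be 0)
  u_3 · u_2 = 0 (should be 0)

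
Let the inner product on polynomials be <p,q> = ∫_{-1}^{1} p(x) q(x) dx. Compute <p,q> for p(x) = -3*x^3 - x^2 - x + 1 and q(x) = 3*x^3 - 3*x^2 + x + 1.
<p,q> = -536/105

Expand the product: p(x)·q(x) = -9*x^6 + 6*x^5 - 3*x^4 + 2*x^3 - 5*x^2 + 1.
∫_{-1}^{1} of each monomial x^k gives [2/(k+1) if k even, 0 if k odd]. Integrating term-by-term (or equivalently evaluating the antiderivative F(x) = -9*x^7/7 + x^6 - 3*x^5/5 + x^4/2 - 5*x^3/3 + x at the endpoints):
  F(1) − F(−1) = -221/210 − (851/210) = -536/105.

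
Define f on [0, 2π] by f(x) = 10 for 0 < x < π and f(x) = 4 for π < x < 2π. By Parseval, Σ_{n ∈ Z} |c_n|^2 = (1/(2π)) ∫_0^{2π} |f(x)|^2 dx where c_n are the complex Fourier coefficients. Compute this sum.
Σ |c_n|^2 = 58

Parseval equates the L^2 energy of f (normalised by 1/(2π)) with the ℓ^2 sum of its Fourier coefficients: (1/(2π)) ∫_0^{2π} |f|^2 = Σ |c_n|^2.
Compute the left side: (1/(2π)) [∫_0^π 10^2 dx + ∫_π^{2π} 4^2 dx] = (1/(2π)) · (100π + 16π) = (100 + 16)/2 = 58.
So Σ_{n ∈ Z} |c_n|^2 = 58.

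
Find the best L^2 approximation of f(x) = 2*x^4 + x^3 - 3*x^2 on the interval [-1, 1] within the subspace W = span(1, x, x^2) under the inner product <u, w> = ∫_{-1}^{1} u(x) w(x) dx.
g(x) = -9*x^2/7 + 3*x/5 - 6/35

The best approximation g ∈ W is the orthogonal projection of f onto W. Writing g = a_0 + a_1 x + a_2 x^2, the coefficients solve the normal equations G · a = b where
  G_{ij} = <φ_i, φ_j> and b_i = <f, φ_i>, with φ_0 = 1, φ_1 = x, φ_2 = x^2.
G =
  [2, 0, 2/3]
  [0, 2/3, 0]
  [2/3, 0, 2/5],
b = (-6/5, 2/5, -22/35).
Solving gives a_0 = -6/35, a_1 = 3/5, a_2 = -9/7, so
  g(x) = -9*x^2/7 + 3*x/5 - 6/35.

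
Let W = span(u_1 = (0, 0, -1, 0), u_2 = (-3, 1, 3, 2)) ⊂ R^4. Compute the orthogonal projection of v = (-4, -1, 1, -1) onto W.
proj_W(v) = (-27/14, 9/14, 1, 9/7)

Set up U = [u_1 | ... | u_2] ∈ R^(4×2). The projector onto W = col(U) is P = U (U^T U)^(-1) U^T.
Compute U^T U =
  [1, -3]
  [-3, 23],
and U^T v = (-1, 12).
Solve U^T U · c = U^T v for the coefficients: c = (13/14, 9/14). The projection is proj_W(v) = U c.
Check: (v - proj_W(v)) · u_1 = 0  (should be 0).
Check: (v - proj_W(v)) · u_2 = 0  (should be 0).
Result: proj_W(v) = (-27/14, 9/14, 1, 9/7).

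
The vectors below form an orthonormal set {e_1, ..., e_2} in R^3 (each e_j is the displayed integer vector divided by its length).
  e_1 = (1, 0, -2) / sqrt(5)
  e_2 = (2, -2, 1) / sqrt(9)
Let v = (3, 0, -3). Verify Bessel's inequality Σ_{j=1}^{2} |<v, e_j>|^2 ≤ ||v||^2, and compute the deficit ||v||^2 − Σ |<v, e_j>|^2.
Σ |<v, e_j>|^2 = 86/5; ||v||^2 = 18; deficit = 4/5

Write each e_j = u_j / sqrt(<u_j, u_j>) where u_j is the displayed integer vector. Then <v, e_j> = <v, u_j> / sqrt(<u_j, u_j>), so |<v, e_j>|^2 = <v, u_j>^2 / <u_j, u_j>.
Coefficients: <v, e_1> = 9/sqrt(5), <v, e_2> = 3/sqrt(9).
Square and sum: Σ |<v, e_j>|^2 = 86/5.
Compute ||v||^2 = v·v = 18.
Deficit = 18 − 86/5 = 4/5 ≥ 0, confirming Bessel's inequality. (The deficit equals ||v − Σ <v,e_j> e_j||^2, the squared distance from v to span{e_j}.)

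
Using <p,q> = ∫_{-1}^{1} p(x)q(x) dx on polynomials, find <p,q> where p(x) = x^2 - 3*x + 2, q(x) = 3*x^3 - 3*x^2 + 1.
<p,q> = -62/15

Expand the product: p(x)·q(x) = 3*x^5 - 12*x^4 + 15*x^3 - 5*x^2 - 3*x + 2.
∫_{-1}^{1} of each monomial x^k gives [2/(k+1) if k even, 0 if k odd]. Integrating term-by-term (or equivalently evaluating the antiderivative F(x) = x^6/2 - 12*x^5/5 + 15*x^4/4 - 5*x^3/3 - 3*x^2/2 + 2*x at the endpoints):
  F(1) − F(−1) = 41/60 − (289/60) = -62/15.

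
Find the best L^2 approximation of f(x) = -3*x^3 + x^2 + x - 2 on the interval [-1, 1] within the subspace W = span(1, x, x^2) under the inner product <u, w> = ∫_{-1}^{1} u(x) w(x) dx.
g(x) = x^2 - 4*x/5 - 2

The best approximation g ∈ W is the orthogonal projection of f onto W. Writing g = a_0 + a_1 x + a_2 x^2, the coefficients solve the normal equations G · a = b where
  G_{ij} = <φ_i, φ_j> and b_i = <f, φ_i>, with φ_0 = 1, φ_1 = x, φ_2 = x^2.
G =
  [2, 0, 2/3]
  [0, 2/3, 0]
  [2/3, 0, 2/5],
b = (-10/3, -8/15, -14/15).
Solving gives a_0 = -2, a_1 = -4/5, a_2 = 1, so
  g(x) = x^2 - 4*x/5 - 2.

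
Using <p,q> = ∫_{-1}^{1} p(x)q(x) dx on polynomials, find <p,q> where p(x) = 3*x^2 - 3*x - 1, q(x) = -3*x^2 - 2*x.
<p,q> = 12/5

Expand the product: p(x)·q(x) = -9*x^4 + 3*x^3 + 9*x^2 + 2*x.
∫_{-1}^{1} of each monomial x^k gives [2/(k+1) if k even, 0 if k odd]. Integrating term-by-term (or equivalently evaluating the antiderivative F(x) = -9*x^5/5 + 3*x^4/4 + 3*x^3 + x^2 at the endpoints):
  F(1) − F(−1) = 59/20 − (11/20) = 12/5.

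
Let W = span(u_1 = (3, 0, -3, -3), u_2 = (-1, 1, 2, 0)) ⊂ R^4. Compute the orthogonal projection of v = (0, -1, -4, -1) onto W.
proj_W(v) = (5/3, -4/3, -3, -1/3)

Set up U = [u_1 | ... | u_2] ∈ R^(4×2). The projector onto W = col(U) is P = U (U^T U)^(-1) U^T.
Compute U^T U =
  [27, -9]
  [-9, 6],
and U^T v = (15, -9).
Solve U^T U · c = U^T v for the coefficients: c = (1/9, -4/3). The projection is proj_W(v) = U c.
Check: (v - proj_W(v)) · u_1 = 0  (should be 0).
Check: (v - proj_W(v)) · u_2 = 0  (should be 0).
Result: proj_W(v) = (5/3, -4/3, -3, -1/3).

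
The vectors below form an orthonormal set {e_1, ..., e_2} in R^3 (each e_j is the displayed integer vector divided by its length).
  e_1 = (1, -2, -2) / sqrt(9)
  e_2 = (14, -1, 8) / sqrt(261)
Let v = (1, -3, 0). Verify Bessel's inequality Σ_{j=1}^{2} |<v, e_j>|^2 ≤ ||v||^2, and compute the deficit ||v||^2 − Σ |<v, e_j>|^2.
Σ |<v, e_j>|^2 = 190/29; ||v||^2 = 10; deficit = 100/29

Write each e_j = u_j / sqrt(<u_j, u_j>) where u_j is the displayed integer vector. Then <v, e_j> = <v, u_j> / sqrt(<u_j, u_j>), so |<v, e_j>|^2 = <v, u_j>^2 / <u_j, u_j>.
Coefficients: <v, e_1> = 7/sqrt(9), <v, e_2> = 17/sqrt(261).
Square and sum: Σ |<v, e_j>|^2 = 190/29.
Compute ||v||^2 = v·v = 10.
Deficit = 10 − 190/29 = 100/29 ≥ 0, confirming Bessel's inequality. (The deficit equals ||v − Σ <v,e_j> e_j||^2, the squared distance from v to span{e_j}.)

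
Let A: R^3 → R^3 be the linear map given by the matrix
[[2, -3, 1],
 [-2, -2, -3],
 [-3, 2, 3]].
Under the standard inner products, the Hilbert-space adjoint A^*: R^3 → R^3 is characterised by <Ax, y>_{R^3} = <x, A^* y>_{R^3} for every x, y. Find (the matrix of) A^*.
A^* = A^T =
[[2, -2, -3],
 [-3, -2, 2],
 [1, -3, 3]]

For real matrices with standard dot products, the defining identity <Ax, y> = <x, A^* y> gives (Ax)^T y = x^T (A^*) y, i.e. x^T A^T y = x^T (A^*) y. Since this holds for all x, y, we must have A^* = A^T. Therefore
A^* =
[[2, -2, -3],
 [-3, -2, 2],
 [1, -3, 3]].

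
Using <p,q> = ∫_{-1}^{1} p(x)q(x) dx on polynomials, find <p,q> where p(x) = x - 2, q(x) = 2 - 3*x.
<p,q> = -10

Expand the product: p(x)·q(x) = -3*x^2 + 8*x - 4.
∫_{-1}^{1} of each monomial x^k gives [2/(k+1) if k even, 0 if k odd]. Integrating term-by-term (or equivalently evaluating the antiderivative F(x) = -x^3 + 4*x^2 - 4*x at the endpoints):
  F(1) − F(−1) = -1 − (9) = -10.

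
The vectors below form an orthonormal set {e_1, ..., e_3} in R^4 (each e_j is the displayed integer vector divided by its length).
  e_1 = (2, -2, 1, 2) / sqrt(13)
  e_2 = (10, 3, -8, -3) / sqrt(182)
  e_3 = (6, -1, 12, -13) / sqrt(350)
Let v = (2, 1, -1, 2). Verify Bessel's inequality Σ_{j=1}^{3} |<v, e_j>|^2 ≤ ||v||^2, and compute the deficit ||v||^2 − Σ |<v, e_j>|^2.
Σ |<v, e_j>|^2 = 186/25; ||v||^2 = 10; deficit = 64/25

Write each e_j = u_j / sqrt(<u_j, u_j>) where u_j is the displayed integer vector. Then <v, e_j> = <v, u_j> / sqrt(<u_j, u_j>), so |<v, e_j>|^2 = <v, u_j>^2 / <u_j, u_j>.
Coefficients: <v, e_1> = 5/sqrt(13), <v, e_2> = 25/sqrt(182), <v, e_3> = -27/sqrt(350).
Square and sum: Σ |<v, e_j>|^2 = 186/25.
Compute ||v||^2 = v·v = 10.
Deficit = 10 − 186/25 = 64/25 ≥ 0, confirming Bessel's inequality. (The deficit equals ||v − Σ <v,e_j> e_j||^2, the squared distance from v to span{e_j}.)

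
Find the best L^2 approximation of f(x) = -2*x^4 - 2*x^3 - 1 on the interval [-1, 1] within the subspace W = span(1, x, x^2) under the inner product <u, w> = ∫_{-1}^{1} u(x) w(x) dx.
g(x) = -12*x^2/7 - 6*x/5 - 29/35

The best approximation g ∈ W is the orthogonal projection of f onto W. Writing g = a_0 + a_1 x + a_2 x^2, the coefficients solve the normal equations G · a = b where
  G_{ij} = <φ_i, φ_j> and b_i = <f, φ_i>, with φ_0 = 1, φ_1 = x, φ_2 = x^2.
G =
  [2, 0, 2/3]
  [0, 2/3, 0]
  [2/3, 0, 2/5],
b = (-14/5, -4/5, -26/21).
Solving gives a_0 = -29/35, a_1 = -6/5, a_2 = -12/7, so
  g(x) = -12*x^2/7 - 6*x/5 - 29/35.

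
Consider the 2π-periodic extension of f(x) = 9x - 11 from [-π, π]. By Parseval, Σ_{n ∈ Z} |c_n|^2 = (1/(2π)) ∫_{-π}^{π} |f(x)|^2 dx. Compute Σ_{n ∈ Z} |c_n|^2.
Σ |c_n|^2 = 27π^2 + 121

Expand and integrate term by term over [-π, π]:
  ∫ (9x)^2 dx = 81·(2π^3/3); ∫ 2·9·(-11)·x dx = 0 (odd integrand); ∫ (-11)^2 dx = 121·2π.
So (1/(2π)) ∫_{-π}^{π} (9x - 11)^2 dx = 81π^2/3 + 121 = 27π^2 + 121.
Parseval ⇒ Σ |c_n|^2 = 27π^2 + 121.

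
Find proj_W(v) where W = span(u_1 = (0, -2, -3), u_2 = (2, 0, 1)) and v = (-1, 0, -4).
proj_W(v) = (-3/2, -3/2, -3)

Set up U = [u_1 | ... | u_2] ∈ R^(3×2). The projector onto W = col(U) is P = U (U^T U)^(-1) U^T.
Compute U^T U =
  [13, -3]
  [-3, 5],
and U^T v = (12, -6).
Solve U^T U · c = U^T v for the coefficients: c = (3/4, -3/4). The projection is proj_W(v) = U c.
Check: (v - proj_W(v)) · u_1 = 0  (should be 0).
Check: (v - proj_W(v)) · u_2 = 0  (should be 0).
Result: proj_W(v) = (-3/2, -3/2, -3).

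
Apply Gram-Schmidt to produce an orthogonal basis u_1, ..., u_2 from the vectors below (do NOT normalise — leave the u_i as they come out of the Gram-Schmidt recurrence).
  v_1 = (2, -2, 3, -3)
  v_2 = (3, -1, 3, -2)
Orthogonal basis:
  u_1 = (2, -2, 3, -3)
  u_2 = (16/13, 10/13, 9/26, 17/26)

Apply the Gram-Schmidt recurrence
  u_1 = v_1
  u_i = v_i − Σ_{j<i} ((v_i · u_j) / (u_j · u_j)) · u_j.

Step by step this gives:
  u_1 = (2, -2, 3, -3)
  u_2 = (16/13, 10/13, 9/26, 17/26)

Orthogonality check:
  u_2 · u_1 = 0 (should be 0)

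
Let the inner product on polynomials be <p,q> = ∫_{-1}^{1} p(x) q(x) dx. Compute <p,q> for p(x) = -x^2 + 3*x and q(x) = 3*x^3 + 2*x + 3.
<p,q> = 28/5

Expand the product: p(x)·q(x) = -3*x^5 + 9*x^4 - 2*x^3 + 3*x^2 + 9*x.
∫_{-1}^{1} of each monomial x^k gives [2/(k+1) if k even, 0 if k odd]. Integrating term-by-term (or equivalently evaluating the antiderivative F(x) = -x^6/2 + 9*x^5/5 - x^4/2 + x^3 + 9*x^2/2 at the endpoints):
  F(1) − F(−1) = 63/10 − (7/10) = 28/5.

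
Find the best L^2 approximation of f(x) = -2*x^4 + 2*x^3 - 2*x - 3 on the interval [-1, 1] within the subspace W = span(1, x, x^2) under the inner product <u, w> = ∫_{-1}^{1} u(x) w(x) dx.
g(x) = -12*x^2/7 - 4*x/5 - 99/35

The best approximation g ∈ W is the orthogonal projection of f onto W. Writing g = a_0 + a_1 x + a_2 x^2, the coefficients solve the normal equations G · a = b where
  G_{ij} = <φ_i, φ_j> and b_i = <f, φ_i>, with φ_0 = 1, φ_1 = x, φ_2 = x^2.
G =
  [2, 0, 2/3]
  [0, 2/3, 0]
  [2/3, 0, 2/5],
b = (-34/5, -8/15, -18/7).
Solving gives a_0 = -99/35, a_1 = -4/5, a_2 = -12/7, so
  g(x) = -12*x^2/7 - 4*x/5 - 99/35.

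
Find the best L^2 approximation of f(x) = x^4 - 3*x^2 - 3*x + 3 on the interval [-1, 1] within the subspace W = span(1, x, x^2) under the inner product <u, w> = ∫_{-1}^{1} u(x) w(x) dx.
g(x) = -15*x^2/7 - 3*x + 102/35

The best approximation g ∈ W is the orthogonal projection of f onto W. Writing g = a_0 + a_1 x + a_2 x^2, the coefficients solve the normal equations G · a = b where
  G_{ij} = <φ_i, φ_j> and b_i = <f, φ_i>, with φ_0 = 1, φ_1 = x, φ_2 = x^2.
G =
  [2, 0, 2/3]
  [0, 2/3, 0]
  [2/3, 0, 2/5],
b = (22/5, -2, 38/35).
Solving gives a_0 = 102/35, a_1 = -3, a_2 = -15/7, so
  g(x) = -15*x^2/7 - 3*x + 102/35.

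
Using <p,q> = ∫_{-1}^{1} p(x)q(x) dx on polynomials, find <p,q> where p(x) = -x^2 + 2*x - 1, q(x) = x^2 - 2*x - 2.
<p,q> = 8/5

Expand the product: p(x)·q(x) = -x^4 + 4*x^3 - 3*x^2 - 2*x + 2.
∫_{-1}^{1} of each monomial x^k gives [2/(k+1) if k even, 0 if k odd]. Integrating term-by-term (or equivalently evaluating the antiderivative F(x) = -x^5/5 + x^4 - x^3 - x^2 + 2*x at the endpoints):
  F(1) − F(−1) = 4/5 − (-4/5) = 8/5.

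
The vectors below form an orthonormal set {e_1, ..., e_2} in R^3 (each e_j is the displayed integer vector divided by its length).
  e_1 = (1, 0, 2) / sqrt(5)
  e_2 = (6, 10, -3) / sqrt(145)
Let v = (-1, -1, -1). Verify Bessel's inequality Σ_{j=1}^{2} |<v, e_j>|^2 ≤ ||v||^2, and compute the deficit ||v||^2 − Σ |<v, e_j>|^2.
Σ |<v, e_j>|^2 = 86/29; ||v||^2 = 3; deficit = 1/29

Write each e_j = u_j / sqrt(<u_j, u_j>) where u_j is the displayed integer vector. Then <v, e_j> = <v, u_j> / sqrt(<u_j, u_j>), so |<v, e_j>|^2 = <v, u_j>^2 / <u_j, u_j>.
Coefficients: <v, e_1> = -3/sqrt(5), <v, e_2> = -13/sqrt(145).
Square and sum: Σ |<v, e_j>|^2 = 86/29.
Compute ||v||^2 = v·v = 3.
Deficit = 3 − 86/29 = 1/29 ≥ 0, confirming Bessel's inequality. (The deficit equals ||v − Σ <v,e_j> e_j||^2, the squared distance from v to span{e_j}.)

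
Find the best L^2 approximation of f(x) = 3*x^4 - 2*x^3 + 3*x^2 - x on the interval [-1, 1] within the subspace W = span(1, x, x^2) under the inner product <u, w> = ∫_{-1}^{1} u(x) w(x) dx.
g(x) = 39*x^2/7 - 11*x/5 - 9/35

The best approximation g ∈ W is the orthogonal projection of f onto W. Writing g = a_0 + a_1 x + a_2 x^2, the coefficients solve the normal equations G · a = b where
  G_{ij} = <φ_i, φ_j> and b_i = <f, φ_i>, with φ_0 = 1, φ_1 = x, φ_2 = x^2.
G =
  [2, 0, 2/3]
  [0, 2/3, 0]
  [2/3, 0, 2/5],
b = (16/5, -22/15, 72/35).
Solving gives a_0 = -9/35, a_1 = -11/5, a_2 = 39/7, so
  g(x) = 39*x^2/7 - 11*x/5 - 9/35.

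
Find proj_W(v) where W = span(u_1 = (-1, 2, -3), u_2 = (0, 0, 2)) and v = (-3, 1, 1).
proj_W(v) = (-1, 2, 1)

Set up U = [u_1 | ... | u_2] ∈ R^(3×2). The projector onto W = col(U) is P = U (U^T U)^(-1) U^T.
Compute U^T U =
  [14, -6]
  [-6, 4],
and U^T v = (2, 2).
Solve U^T U · c = U^T v for the coefficients: c = (1, 2). The projection is proj_W(v) = U c.
Check: (v - proj_W(v)) · u_1 = 0  (should be 0).
Check: (v - proj_W(v)) · u_2 = 0  (should be 0).
Result: proj_W(v) = (-1, 2, 1).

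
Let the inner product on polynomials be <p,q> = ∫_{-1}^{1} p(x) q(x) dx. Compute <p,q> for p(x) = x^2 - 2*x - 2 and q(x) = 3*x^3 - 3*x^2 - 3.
<p,q> = 52/5

Expand the product: p(x)·q(x) = 3*x^5 - 9*x^4 + 3*x^2 + 6*x + 6.
∫_{-1}^{1} of each monomial x^k gives [2/(k+1) if k even, 0 if k odd]. Integrating term-by-term (or equivalently evaluating the antiderivative F(x) = x^6/2 - 9*x^5/5 + x^3 + 3*x^2 + 6*x at the endpoints):
  F(1) − F(−1) = 87/10 − (-17/10) = 52/5.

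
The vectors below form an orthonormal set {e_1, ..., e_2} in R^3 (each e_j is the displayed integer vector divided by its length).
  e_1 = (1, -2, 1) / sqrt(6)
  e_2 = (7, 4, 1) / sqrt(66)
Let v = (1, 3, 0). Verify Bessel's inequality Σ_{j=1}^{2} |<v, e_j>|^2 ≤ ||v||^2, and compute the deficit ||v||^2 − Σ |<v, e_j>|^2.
Σ |<v, e_j>|^2 = 106/11; ||v||^2 = 10; deficit = 4/11

Write each e_j = u_j / sqrt(<u_j, u_j>) where u_j is the displayed integer vector. Then <v, e_j> = <v, u_j> / sqrt(<u_j, u_j>), so |<v, e_j>|^2 = <v, u_j>^2 / <u_j, u_j>.
Coefficients: <v, e_1> = -5/sqrt(6), <v, e_2> = 19/sqrt(66).
Square and sum: Σ |<v, e_j>|^2 = 106/11.
Compute ||v||^2 = v·v = 10.
Deficit = 10 − 106/11 = 4/11 ≥ 0, confirming Bessel's inequality. (The deficit equals ||v − Σ <v,e_j> e_j||^2, the squared distance from v to span{e_j}.)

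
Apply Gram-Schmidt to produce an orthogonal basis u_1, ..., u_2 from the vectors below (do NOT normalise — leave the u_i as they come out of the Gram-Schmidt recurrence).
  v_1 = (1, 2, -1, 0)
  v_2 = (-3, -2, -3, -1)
Orthogonal basis:
  u_1 = (1, 2, -1, 0)
  u_2 = (-7/3, -2/3, -11/3, -1)

Apply the Gram-Schmidt recurrence
  u_1 = v_1
  u_i = v_i − Σ_{j<i} ((v_i · u_j) / (u_j · u_j)) · u_j.

Step by step this gives:
  u_1 = (1, 2, -1, 0)
  u_2 = (-7/3, -2/3, -11/3, -1)

Orthogonality check:
  u_2 · u_1 = 0 (should be 0)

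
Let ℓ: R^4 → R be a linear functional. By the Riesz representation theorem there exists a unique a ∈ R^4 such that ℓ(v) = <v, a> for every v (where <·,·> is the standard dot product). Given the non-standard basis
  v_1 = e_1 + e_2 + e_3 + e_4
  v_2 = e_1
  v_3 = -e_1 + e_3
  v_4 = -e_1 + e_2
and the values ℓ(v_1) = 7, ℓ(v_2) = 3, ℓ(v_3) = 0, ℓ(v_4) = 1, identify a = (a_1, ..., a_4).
a = (3, 4, 3, -3)

Write a = (a_1, ..., a_4) in the standard basis. For each basis vector v_i, ℓ(v_i) = <v_i, a> is a linear equation in the a_j's. Collect the n equations into a matrix system V a = ℓ, where row i of V is v_i (expressed in the standard basis). Since V is invertible (lower-triangular with 1s on the diagonal, up to permutation), solve by back-substitution:
  V =
[[1, 1, 1, 1],
 [1, 0, 0, 0],
 [-1, 0, 1, 0],
 [-1, 1, 0, 0]]
  V a = (7, 3, 0, 1)
Solving gives a = (3, 4, 3, -3).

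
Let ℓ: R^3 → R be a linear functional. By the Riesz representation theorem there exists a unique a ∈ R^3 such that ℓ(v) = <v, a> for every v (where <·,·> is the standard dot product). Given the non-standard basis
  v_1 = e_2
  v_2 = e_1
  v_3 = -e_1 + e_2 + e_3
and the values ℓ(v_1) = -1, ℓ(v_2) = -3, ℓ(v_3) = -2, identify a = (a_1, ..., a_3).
a = (-3, -1, -4)

Write a = (a_1, ..., a_3) in the standard basis. For each basis vector v_i, ℓ(v_i) = <v_i, a> is a linear equation in the a_j's. Collect the n equations into a matrix system V a = ℓ, where row i of V is v_i (expressed in the standard basis). Since V is invertible (lower-triangular with 1s on the diagonal, up to permutation), solve by back-substitution:
  V =
[[0, 1, 0],
 [1, 0, 0],
 [-1, 1, 1]]
  V a = (-1, -3, -2)
Solving gives a = (-3, -1, -4).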